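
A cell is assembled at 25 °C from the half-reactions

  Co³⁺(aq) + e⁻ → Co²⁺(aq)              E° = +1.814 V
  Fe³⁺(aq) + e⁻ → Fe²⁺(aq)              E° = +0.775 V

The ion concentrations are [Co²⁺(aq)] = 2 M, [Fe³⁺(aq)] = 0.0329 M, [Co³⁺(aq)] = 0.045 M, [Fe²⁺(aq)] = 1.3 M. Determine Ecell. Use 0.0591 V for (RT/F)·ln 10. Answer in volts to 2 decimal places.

+1.04 V

The Co³⁺/Co²⁺ couple has the more positive E°, so it is the cathode; Fe³⁺/Fe²⁺ is the anode.
The standard potential is +1.814 − (+0.775) = +1.039 V and the balanced reaction transfers n = 1 electron.
The balanced reaction is Co³⁺(aq) + Fe²⁺(aq) → Co²⁺(aq) + Fe³⁺(aq), so Q = ([Co²⁺(aq)]·[Fe³⁺(aq)]) / ([Co³⁺(aq)]·[Fe²⁺(aq)]) = 1.12 and log Q = 0.051.
By the Nernst equation, E = +1.039 − (0.0591/1)·(0.051) = +1.04 V.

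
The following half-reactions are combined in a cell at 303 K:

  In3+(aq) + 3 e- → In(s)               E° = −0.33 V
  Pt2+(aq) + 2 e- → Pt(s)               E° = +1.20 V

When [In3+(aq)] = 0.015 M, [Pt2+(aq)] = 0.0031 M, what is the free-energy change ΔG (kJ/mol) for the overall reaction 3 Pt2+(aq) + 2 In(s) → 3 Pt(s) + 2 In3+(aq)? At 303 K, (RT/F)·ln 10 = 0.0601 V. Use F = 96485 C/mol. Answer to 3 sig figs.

−863 kJ/mol

The standard cell potential is +1.20 − (−0.33) = +1.53 V, with n = 6 electrons in the balanced equation.
Here Q = [In3+(aq)]^2 / [Pt2+(aq)]^3 = 7.55×10^3 (log Q = 3.878), giving E = +1.53 − (0.0601/6)·(3.878) = +1.4912 V.
Finally ΔG = −nFE = −(6)(96485 C/mol)(+1.4912 V) = −863 kJ/mol.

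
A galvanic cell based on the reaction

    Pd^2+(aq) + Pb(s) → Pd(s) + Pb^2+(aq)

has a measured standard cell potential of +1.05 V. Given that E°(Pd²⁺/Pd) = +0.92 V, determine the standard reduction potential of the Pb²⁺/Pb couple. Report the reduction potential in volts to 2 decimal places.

−0.13 V

In the reaction as written the Pd²⁺/Pd couple is reduced (cathode) and Pb²⁺/Pb is oxidized (anode), so E°cell = E°(Pd²⁺/Pd) − E°(Pb²⁺/Pb).
E°(Pb²⁺/Pb) = E°(cathode) − E°cell = +0.92 − (+1.05) = −0.13 V.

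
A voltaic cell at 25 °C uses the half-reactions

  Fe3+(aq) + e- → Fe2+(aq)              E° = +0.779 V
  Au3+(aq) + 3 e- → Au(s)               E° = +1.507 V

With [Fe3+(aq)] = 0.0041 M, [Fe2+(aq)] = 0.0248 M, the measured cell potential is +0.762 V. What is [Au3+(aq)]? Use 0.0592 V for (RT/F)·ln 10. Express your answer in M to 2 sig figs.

0.24 M

The Au³⁺/Au couple has the larger reduction potential, so it is the cathode: E°cell = +1.507 − (+0.779) = +0.728 V and n = 3.
Since E = E° − (0.0592/n)·log Q, log Q = n(E° − E)/0.0592 = −1.723.
Balancing electrons gives Au3+(aq) + 3 Fe2+(aq) → Au(s) + 3 Fe3+(aq); thus Q = [Fe3+(aq)]^3 / ([Au3+(aq)]·[Fe2+(aq)]^3).
Solving for the unknown gives log [Au3+(aq)] = −0.622, so [Au3+(aq)] ≈ 0.24 M.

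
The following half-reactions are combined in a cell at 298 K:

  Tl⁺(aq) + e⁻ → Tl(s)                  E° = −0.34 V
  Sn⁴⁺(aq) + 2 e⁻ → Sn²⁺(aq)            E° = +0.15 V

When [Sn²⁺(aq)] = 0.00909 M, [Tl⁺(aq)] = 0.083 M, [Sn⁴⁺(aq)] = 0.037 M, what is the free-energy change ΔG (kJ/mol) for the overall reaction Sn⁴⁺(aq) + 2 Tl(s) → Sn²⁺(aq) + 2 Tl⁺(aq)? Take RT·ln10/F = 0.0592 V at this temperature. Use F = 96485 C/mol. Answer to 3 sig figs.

−110 kJ/mol

The standard cell potential is +0.15 − (−0.34) = +0.49 V, with n = 2 electrons in the balanced equation.
The reaction quotient is ([Sn²⁺(aq)]·[Tl⁺(aq)]^2) / [Sn⁴⁺(aq)] = 0.00169; by Nernst, E = +0.49 − (0.0592/2)(−2.771) = +0.5720 V.
Then ΔG = −nFE = −2 × 96485 × +0.5720 J/mol = −110 kJ/mol.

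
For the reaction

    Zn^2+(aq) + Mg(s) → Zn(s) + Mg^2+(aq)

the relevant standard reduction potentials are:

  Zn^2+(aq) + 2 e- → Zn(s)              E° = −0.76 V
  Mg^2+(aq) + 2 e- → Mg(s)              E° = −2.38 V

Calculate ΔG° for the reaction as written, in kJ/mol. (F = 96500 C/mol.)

−313 kJ/mol

In the reaction as written Zn^2+(aq) is reduced, so the Zn²⁺/Zn couple is the cathode and Mg²⁺/Mg is the anode.
E°cell = −0.76 − (−2.38) = +1.62 V; balancing electrons gives n = 2.
ΔG° = −nFE°cell = −(2)(96500)(+1.62) J/mol = −313 kJ/mol.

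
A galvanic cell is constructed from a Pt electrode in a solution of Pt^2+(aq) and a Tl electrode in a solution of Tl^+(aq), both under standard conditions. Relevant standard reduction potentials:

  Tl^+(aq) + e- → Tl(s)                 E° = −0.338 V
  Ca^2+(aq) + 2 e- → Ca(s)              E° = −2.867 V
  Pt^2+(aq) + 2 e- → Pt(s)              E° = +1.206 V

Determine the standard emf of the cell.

+1.544 V

The Pt²⁺/Pt couple has the higher E°, so Pt ion is reduced (cathode) and Tl is oxidized (anode).
E°cell = E°(cathode) − E°(anode) = +1.206 − (−0.338) = +1.544 V.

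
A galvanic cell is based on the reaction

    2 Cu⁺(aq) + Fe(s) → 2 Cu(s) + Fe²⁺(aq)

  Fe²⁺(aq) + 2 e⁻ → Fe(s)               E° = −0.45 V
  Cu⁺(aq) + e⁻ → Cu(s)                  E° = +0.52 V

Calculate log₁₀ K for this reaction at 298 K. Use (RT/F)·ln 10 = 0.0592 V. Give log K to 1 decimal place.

The Cu⁺/Cu couple is reduced (cathode); E°cell = +0.52 − (−0.45) = +0.97 V with n = 2.
At equilibrium E = 0, so log K = nE°cell / 0.0592 = (2)(+0.97) / 0.0592 = 32.8.

log K = 32.8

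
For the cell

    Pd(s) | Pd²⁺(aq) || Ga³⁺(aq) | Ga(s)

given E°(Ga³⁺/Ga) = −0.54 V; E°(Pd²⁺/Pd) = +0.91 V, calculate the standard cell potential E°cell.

By convention the left-hand electrode in cell notation is the anode (oxidation) and the right-hand electrode is the cathode (reduction).
E°cell = E°(right) − E°(left) = −0.54 − (+0.91) = −1.45 V.
The negative sign shows that, as written, the cell would require an external voltage to drive the reaction.

−1.45 V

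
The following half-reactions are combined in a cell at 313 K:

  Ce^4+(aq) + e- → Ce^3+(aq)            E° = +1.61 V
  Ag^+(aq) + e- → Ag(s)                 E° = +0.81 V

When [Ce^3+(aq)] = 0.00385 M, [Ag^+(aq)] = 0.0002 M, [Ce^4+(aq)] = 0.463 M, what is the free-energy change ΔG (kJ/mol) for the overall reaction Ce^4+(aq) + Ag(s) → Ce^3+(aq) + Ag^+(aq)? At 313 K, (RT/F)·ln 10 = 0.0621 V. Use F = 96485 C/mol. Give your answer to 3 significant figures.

−112 kJ/mol

The standard cell potential is +1.61 − (+0.81) = +0.80 V, with n = 1 electron in the balanced equation.
Q = ([Ce^3+(aq)]·[Ag^+(aq)]) / [Ce^4+(aq)] = 1.66×10^−6, so log Q = −5.779 and E = +0.80 − (0.0621/1)(−5.779) = +1.1589 V.
Finally ΔG = −nFE = −(1)(96485 C/mol)(+1.1589 V) = −112 kJ/mol.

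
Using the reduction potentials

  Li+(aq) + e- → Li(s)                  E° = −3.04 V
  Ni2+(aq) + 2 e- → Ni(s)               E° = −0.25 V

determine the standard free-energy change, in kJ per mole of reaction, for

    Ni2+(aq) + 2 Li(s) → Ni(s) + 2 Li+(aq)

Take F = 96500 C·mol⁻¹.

In the reaction as written Ni2+(aq) is reduced, so the Ni²⁺/Ni couple is the cathode and Li⁺/Li is the anode.
E°cell = −0.25 − (−3.04) = +2.79 V; balancing electrons gives n = 2.
ΔG° = −nFE°cell = −(2)(96500)(+2.79) J/mol = −538 kJ/mol.

−538 kJ/mol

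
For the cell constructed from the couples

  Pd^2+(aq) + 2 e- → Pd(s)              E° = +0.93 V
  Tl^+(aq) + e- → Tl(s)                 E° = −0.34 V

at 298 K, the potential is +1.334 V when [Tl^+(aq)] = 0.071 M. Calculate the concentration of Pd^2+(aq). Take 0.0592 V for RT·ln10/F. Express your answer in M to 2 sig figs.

0.73 M

With Pd²⁺/Pd at the cathode and Tl⁺/Tl at the anode, E°cell = +0.93 − (−0.34) = +1.27 V (n = 2).
From the Nernst equation, log Q = n(E° − E)/0.0592 = 2·(+1.27 − (+1.334))/0.0592 = −2.162.
For Pd^2+(aq) + 2 Tl(s) → Pd(s) + 2 Tl^+(aq), the reaction quotient is Q = [Tl^+(aq)]^2 / [Pd^2+(aq)].
Isolating [Pd^2+(aq)] in Q = 10^{−2.162} yields log [Pd^2+(aq)] = −0.135, i.e. 0.73 M.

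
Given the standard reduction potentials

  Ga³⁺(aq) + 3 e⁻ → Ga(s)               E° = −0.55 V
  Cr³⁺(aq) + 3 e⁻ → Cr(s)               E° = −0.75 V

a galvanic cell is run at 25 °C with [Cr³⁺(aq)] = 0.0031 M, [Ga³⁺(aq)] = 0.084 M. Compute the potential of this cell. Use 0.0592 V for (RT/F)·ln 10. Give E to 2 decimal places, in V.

+0.23 V

Since E°(Ga³⁺/Ga) > E°(Cr³⁺/Cr), Ga³⁺/Ga serves as the cathode.
The standard potential is −0.55 − (−0.75) = +0.20 V and the balanced reaction transfers n = 3 electrons.
The balanced reaction is Ga³⁺(aq) + Cr(s) → Ga(s) + Cr³⁺(aq), so Q = [Cr³⁺(aq)] / [Ga³⁺(aq)] = 0.0369 and log Q = −1.433.
Applying E = E° − (RT ln10/nF)·log Q gives +0.20 − (0.0592/3)(−1.433) = +0.23 V.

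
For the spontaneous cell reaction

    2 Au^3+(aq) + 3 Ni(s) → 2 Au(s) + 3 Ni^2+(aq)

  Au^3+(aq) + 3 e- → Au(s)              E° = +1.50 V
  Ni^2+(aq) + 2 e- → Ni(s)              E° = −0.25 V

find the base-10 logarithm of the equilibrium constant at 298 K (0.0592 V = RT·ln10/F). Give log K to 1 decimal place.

log K = 177.4

The Au³⁺/Au couple is reduced (cathode); E°cell = +1.50 − (−0.25) = +1.75 V with n = 6.
At equilibrium E = 0, so log K = nE°cell / 0.0592 = (6)(+1.75) / 0.0592 = 177.4.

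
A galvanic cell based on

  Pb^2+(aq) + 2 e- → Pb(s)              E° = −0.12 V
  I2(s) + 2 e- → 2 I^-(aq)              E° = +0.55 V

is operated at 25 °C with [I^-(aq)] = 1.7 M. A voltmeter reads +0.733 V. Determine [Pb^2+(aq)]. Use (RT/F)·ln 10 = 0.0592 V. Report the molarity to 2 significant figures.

0.0026 M

I₂/I⁻ is the cathode (higher E°); E°cell = +0.55 − (−0.12) = +0.67 V with n = 2.
Since E = E° − (0.0592/n)·log Q, log Q = n(E° − E)/0.0592 = −2.128.
For I2(s) + Pb(s) → 2 I^-(aq) + Pb^2+(aq), the reaction quotient is Q = [I^-(aq)]^2·[Pb^2+(aq)].
Substituting the known concentrations and solving, log [Pb^2+(aq)] = −2.589 and [Pb^2+(aq)] = 0.0026 M.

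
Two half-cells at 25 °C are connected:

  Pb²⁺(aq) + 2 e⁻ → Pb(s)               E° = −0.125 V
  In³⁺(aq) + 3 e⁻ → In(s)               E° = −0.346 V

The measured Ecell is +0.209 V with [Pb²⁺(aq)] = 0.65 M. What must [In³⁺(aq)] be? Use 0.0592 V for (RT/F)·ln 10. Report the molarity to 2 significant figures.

Pb²⁺/Pb is the cathode (higher E°); E°cell = −0.125 − (−0.346) = +0.221 V with n = 6.
Since E = E° − (0.0592/n)·log Q, log Q = n(E° − E)/0.0592 = 1.216.
For 3 Pb²⁺(aq) + 2 In(s) → 3 Pb(s) + 2 In³⁺(aq), the reaction quotient is Q = [In³⁺(aq)]^2 / [Pb²⁺(aq)]^3.
Isolating [In³⁺(aq)] in Q = 10^{1.216} yields log [In³⁺(aq)] = 0.327, i.e. 2.1 M.

2.1 M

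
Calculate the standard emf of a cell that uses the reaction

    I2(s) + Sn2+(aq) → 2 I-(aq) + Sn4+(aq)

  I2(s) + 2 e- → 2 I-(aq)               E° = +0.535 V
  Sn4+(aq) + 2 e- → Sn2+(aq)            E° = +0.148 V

I2(s) gains electrons, so the I₂/I⁻ couple is the cathode; the Sn⁴⁺/Sn²⁺ couple is the anode.
E°cell = E°(cathode) − E°(anode) = +0.535 − (+0.148) = +0.387 V.

+0.387 V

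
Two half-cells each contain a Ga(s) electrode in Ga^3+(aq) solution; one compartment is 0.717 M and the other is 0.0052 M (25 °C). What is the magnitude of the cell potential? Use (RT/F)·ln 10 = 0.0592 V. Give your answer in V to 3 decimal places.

0.042 V

For a concentration cell E°cell = 0, since both electrodes use the same couple.
The compartment with the higher Ga^3+(aq) concentration (0.717 M) acts as the cathode; ions are reduced there and produced at the dilute (0.0052 M) anode.
With n = 3, Ecell = −(0.0592/3)·log([dilute]/[conc]) = −(0.0592/3)·log(0.0052/0.717) = +0.042 V.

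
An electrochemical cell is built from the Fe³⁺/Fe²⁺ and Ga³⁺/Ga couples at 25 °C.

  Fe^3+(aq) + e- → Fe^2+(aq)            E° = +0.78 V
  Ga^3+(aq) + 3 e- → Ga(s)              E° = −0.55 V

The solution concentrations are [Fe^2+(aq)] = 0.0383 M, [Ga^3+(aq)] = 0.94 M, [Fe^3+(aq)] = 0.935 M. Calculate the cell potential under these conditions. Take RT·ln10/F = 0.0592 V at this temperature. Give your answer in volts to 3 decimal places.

+1.413 V

Since E°(Fe³⁺/Fe²⁺) > E°(Ga³⁺/Ga), Fe³⁺/Fe²⁺ serves as the cathode.
E°cell = E°cat − E°an = +0.78 − (−0.55) = +1.33 V; n = 3.
The balanced reaction is 3 Fe^3+(aq) + Ga(s) → 3 Fe^2+(aq) + Ga^3+(aq), so Q = ([Fe^2+(aq)]^3·[Ga^3+(aq)]) / [Fe^3+(aq)]^3 = 6.46×10^−5 and log Q = −4.190.
Applying E = E° − (RT ln10/nF)·log Q gives +1.33 − (0.0592/3)(−4.190) = +1.413 V.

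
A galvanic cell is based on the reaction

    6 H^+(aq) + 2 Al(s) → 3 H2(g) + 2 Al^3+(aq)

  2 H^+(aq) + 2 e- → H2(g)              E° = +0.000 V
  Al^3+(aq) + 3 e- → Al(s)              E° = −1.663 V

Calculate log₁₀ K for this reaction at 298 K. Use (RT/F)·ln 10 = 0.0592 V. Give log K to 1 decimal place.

log K = 168.5

The 2H⁺/H₂ couple is reduced (cathode); E°cell = +0.000 − (−1.663) = +1.663 V with n = 6.
At equilibrium E = 0, so log K = nE°cell / 0.0592 = (6)(+1.663) / 0.0592 = 168.5.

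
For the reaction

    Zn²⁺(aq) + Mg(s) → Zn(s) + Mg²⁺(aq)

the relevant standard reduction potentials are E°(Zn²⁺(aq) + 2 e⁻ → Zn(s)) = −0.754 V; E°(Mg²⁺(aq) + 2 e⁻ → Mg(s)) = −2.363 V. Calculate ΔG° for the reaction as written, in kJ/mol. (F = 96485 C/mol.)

In the reaction as written Zn²⁺(aq) is reduced, so the Zn²⁺/Zn couple is the cathode and Mg²⁺/Mg is the anode.
E°cell = −0.754 − (−2.363) = +1.609 V; balancing electrons gives n = 2.
ΔG° = −nFE°cell = −(2)(96485)(+1.609) J/mol = −310 kJ/mol.

−310 kJ/mol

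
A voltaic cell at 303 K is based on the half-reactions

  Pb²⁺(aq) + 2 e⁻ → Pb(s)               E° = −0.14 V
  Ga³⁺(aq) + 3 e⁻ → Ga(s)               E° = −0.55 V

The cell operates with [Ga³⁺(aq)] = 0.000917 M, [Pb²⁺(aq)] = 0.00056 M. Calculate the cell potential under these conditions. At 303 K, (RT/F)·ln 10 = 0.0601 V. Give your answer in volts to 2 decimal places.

+0.37 V

Since E°(Pb²⁺/Pb) > E°(Ga³⁺/Ga), Pb²⁺/Pb serves as the cathode.
The standard potential is −0.14 − (−0.55) = +0.41 V and the balanced reaction transfers n = 6 electrons.
For the overall reaction 3 Pb²⁺(aq) + 2 Ga(s) → 3 Pb(s) + 2 Ga³⁺(aq), Q = [Ga³⁺(aq)]^2 / [Pb²⁺(aq)]^3 = 4.79×10^3, giving log Q = 3.680.
Applying E = E° − (RT ln10/nF)·log Q gives +0.41 − (0.0601/6)(3.680) = +0.37 V.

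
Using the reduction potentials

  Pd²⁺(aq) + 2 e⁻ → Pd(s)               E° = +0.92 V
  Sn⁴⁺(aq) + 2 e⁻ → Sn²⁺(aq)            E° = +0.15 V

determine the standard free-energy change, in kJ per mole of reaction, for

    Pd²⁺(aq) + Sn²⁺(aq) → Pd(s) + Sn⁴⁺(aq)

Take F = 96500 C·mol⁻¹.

In the reaction as written Pd²⁺(aq) is reduced, so the Pd²⁺/Pd couple is the cathode and Sn⁴⁺/Sn²⁺ is the anode.
E°cell = +0.92 − (+0.15) = +0.77 V; balancing electrons gives n = 2.
ΔG° = −nFE°cell = −(2)(96500)(+0.77) J/mol = −149 kJ/mol.

−149 kJ/mol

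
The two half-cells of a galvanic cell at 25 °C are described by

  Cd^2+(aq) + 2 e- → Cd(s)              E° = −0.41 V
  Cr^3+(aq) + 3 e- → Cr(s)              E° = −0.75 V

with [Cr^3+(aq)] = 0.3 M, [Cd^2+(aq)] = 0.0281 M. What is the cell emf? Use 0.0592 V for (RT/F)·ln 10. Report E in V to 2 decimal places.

+0.30 V

The Cd²⁺/Cd couple has the more positive E°, so it is the cathode; Cr³⁺/Cr is the anode.
E°cell = E°cat − E°an = −0.41 − (−0.75) = +0.34 V; n = 6.
Balancing gives 3 Cd^2+(aq) + 2 Cr(s) → 3 Cd(s) + 2 Cr^3+(aq); hence Q = [Cr^3+(aq)]^2 / [Cd^2+(aq)]^3 = 4.06×10^3 (log Q = 3.608).
E = E° − (0.0592/n)·log Q = +0.34 − (0.0592/6)(3.608) = +0.30 V.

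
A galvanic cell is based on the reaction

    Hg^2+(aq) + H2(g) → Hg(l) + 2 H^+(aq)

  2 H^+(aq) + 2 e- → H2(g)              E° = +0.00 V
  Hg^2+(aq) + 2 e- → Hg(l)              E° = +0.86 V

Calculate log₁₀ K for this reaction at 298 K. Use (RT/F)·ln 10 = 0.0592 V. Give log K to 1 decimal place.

log K = 29.1

The Hg²⁺/Hg couple is reduced (cathode); E°cell = +0.86 − (+0.00) = +0.86 V with n = 2.
At equilibrium E = 0, so log K = nE°cell / 0.0592 = (2)(+0.86) / 0.0592 = 29.1.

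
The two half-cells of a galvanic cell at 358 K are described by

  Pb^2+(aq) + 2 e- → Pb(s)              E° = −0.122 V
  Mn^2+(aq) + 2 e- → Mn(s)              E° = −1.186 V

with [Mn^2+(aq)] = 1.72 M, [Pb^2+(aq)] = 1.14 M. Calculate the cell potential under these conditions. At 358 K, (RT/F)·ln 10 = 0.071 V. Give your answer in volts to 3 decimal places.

+1.058 V

Since E°(Pb²⁺/Pb) > E°(Mn²⁺/Mn), Pb²⁺/Pb serves as the cathode.
The standard potential is −0.122 − (−1.186) = +1.064 V and the balanced reaction transfers n = 2 electrons.
For the overall reaction Pb^2+(aq) + Mn(s) → Pb(s) + Mn^2+(aq), Q = [Mn^2+(aq)] / [Pb^2+(aq)] = 1.51, giving log Q = 0.179.
E = E° − (0.071/n)·log Q = +1.064 − (0.071/2)(0.179) = +1.058 V.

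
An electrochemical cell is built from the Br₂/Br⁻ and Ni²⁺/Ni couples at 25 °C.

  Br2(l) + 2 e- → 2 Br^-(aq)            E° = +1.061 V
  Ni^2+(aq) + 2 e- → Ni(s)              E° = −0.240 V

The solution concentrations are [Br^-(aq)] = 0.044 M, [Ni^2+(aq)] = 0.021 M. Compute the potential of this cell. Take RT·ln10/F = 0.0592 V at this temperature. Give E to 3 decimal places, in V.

Since E°(Br₂/Br⁻) > E°(Ni²⁺/Ni), Br₂/Br⁻ serves as the cathode.
E°cell = E°cat − E°an = +1.061 − (−0.240) = +1.301 V; n = 2.
Balancing gives Br2(l) + Ni(s) → 2 Br^-(aq) + Ni^2+(aq); hence Q = [Br^-(aq)]^2·[Ni^2+(aq)] = 4.07×10^−5 (log Q = −4.391).
By the Nernst equation, E = +1.301 − (0.0592/2)·(−4.391) = +1.431 V.

+1.431 V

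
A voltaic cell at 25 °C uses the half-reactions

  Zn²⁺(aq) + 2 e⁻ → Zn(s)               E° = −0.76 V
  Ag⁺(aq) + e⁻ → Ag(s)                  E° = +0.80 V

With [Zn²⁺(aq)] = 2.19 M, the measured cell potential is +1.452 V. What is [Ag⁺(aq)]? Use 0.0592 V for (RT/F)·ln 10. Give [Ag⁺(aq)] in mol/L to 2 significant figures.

Ag⁺/Ag is the cathode (higher E°); E°cell = +0.80 − (−0.76) = +1.56 V with n = 2.
From the Nernst equation, log Q = n(E° − E)/0.0592 = 2·(+1.56 − (+1.452))/0.0592 = 3.649.
The balanced reaction is 2 Ag⁺(aq) + Zn(s) → 2 Ag(s) + Zn²⁺(aq), so Q = [Zn²⁺(aq)] / [Ag⁺(aq)]^2.
Substituting the known concentrations and solving, log [Ag⁺(aq)] = −1.654 and [Ag⁺(aq)] = 0.022 M.

0.022 M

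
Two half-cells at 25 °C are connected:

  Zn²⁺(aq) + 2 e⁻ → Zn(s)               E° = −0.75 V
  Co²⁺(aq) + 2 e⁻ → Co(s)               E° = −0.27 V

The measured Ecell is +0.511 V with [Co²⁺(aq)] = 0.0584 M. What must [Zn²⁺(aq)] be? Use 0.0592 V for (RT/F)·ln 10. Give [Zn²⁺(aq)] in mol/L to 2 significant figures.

With Co²⁺/Co at the cathode and Zn²⁺/Zn at the anode, E°cell = −0.27 − (−0.75) = +0.48 V (n = 2).
From the Nernst equation, log Q = n(E° − E)/0.0592 = 2·(+0.48 − (+0.511))/0.0592 = −1.047.
Balancing electrons gives Co²⁺(aq) + Zn(s) → Co(s) + Zn²⁺(aq); thus Q = [Zn²⁺(aq)] / [Co²⁺(aq)].
Solving for the unknown gives log [Zn²⁺(aq)] = −2.281, so [Zn²⁺(aq)] ≈ 0.0052 M.

0.0052 M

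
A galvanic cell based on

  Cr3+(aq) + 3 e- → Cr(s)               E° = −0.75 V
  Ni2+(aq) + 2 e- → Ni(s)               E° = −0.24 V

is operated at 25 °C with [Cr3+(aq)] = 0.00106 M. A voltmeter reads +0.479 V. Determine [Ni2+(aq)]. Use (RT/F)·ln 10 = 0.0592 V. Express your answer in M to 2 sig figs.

0.00093 M

With Ni²⁺/Ni at the cathode and Cr³⁺/Cr at the anode, E°cell = −0.24 − (−0.75) = +0.51 V (n = 6).
Since E = E° − (0.0592/n)·log Q, log Q = n(E° − E)/0.0592 = 3.142.
For 3 Ni2+(aq) + 2 Cr(s) → 3 Ni(s) + 2 Cr3+(aq), the reaction quotient is Q = [Cr3+(aq)]^2 / [Ni2+(aq)]^3.
Isolating [Ni2+(aq)] in Q = 10^{3.142} yields log [Ni2+(aq)] = −3.030, i.e. 0.00093 M.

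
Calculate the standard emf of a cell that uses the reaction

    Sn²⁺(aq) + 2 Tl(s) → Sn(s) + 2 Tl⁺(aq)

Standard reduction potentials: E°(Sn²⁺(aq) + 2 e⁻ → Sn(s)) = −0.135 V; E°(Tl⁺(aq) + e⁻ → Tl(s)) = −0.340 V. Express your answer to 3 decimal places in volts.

In the reaction as written, Sn²⁺(aq) is reduced (cathode) and Tl⁺(aq) is produced by oxidation at the anode.
E°cell = E°(cathode) − E°(anode) = −0.135 − (−0.340) = +0.205 V.
The positive value indicates the reaction is spontaneous as written.

+0.205 V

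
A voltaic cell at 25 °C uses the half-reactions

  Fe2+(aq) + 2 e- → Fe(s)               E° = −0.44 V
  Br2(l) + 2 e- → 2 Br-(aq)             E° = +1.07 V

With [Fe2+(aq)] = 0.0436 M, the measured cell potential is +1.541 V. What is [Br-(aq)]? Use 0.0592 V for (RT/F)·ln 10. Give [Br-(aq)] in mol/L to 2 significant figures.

Br₂/Br⁻ is the cathode (higher E°); E°cell = +1.07 − (−0.44) = +1.51 V with n = 2.
Rearranging E = E° − (0.0592/n)·log Q gives log Q = 2(+1.51 − (+1.541))/0.0592 = −1.047.
The balanced reaction is Br2(l) + Fe(s) → 2 Br-(aq) + Fe2+(aq), so Q = [Br-(aq)]^2·[Fe2+(aq)].
Isolating [Br-(aq)] in Q = 10^{−1.047} yields log [Br-(aq)] = 0.157, i.e. 1.4 M.

1.4 M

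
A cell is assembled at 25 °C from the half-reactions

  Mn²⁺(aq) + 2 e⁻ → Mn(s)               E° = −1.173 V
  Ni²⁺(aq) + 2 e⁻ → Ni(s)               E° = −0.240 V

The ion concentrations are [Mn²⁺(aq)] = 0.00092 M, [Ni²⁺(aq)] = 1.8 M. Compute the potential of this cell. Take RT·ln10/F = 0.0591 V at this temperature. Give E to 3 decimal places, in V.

The Ni²⁺/Ni couple has the more positive E°, so it is the cathode; Mn²⁺/Mn is the anode.
E°cell = E°cat − E°an = −0.240 − (−1.173) = +0.933 V; n = 2.
For the overall reaction Ni²⁺(aq) + Mn(s) → Ni(s) + Mn²⁺(aq), Q = [Mn²⁺(aq)] / [Ni²⁺(aq)] = 0.000511, giving log Q = −3.291.
By the Nernst equation, E = +0.933 − (0.0591/2)·(−3.291) = +1.030 V.

+1.030 V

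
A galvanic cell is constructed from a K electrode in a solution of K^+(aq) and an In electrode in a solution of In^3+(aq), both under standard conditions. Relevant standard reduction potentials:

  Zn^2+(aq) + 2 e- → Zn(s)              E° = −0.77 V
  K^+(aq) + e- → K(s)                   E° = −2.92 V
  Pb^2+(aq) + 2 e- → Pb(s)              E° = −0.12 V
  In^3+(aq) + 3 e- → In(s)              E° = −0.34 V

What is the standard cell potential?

The In³⁺/In couple has the higher E°, so In ion is reduced (cathode) and K is oxidized (anode).
E°cell = E°(cathode) − E°(anode) = −0.34 − (−2.92) = +2.58 V.

+2.58 V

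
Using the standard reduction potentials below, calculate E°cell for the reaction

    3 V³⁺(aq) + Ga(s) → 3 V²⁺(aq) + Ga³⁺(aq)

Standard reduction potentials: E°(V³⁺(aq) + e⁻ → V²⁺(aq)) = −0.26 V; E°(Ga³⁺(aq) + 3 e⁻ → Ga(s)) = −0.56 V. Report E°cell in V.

+0.30 V

V³⁺(aq) gains electrons, so the V³⁺/V²⁺ couple is the cathode; the Ga³⁺/Ga couple is the anode.
E°cell = E°(cathode) − E°(anode) = −0.26 − (−0.56) = +0.30 V.
The positive value indicates the reaction is spontaneous as written.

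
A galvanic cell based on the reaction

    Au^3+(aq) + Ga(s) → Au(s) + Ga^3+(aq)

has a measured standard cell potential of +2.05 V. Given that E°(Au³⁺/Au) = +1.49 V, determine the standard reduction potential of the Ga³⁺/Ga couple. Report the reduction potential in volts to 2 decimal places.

In the reaction as written the Au³⁺/Au couple is reduced (cathode) and Ga³⁺/Ga is oxidized (anode), so E°cell = E°(Au³⁺/Au) − E°(Ga³⁺/Ga).
E°(Ga³⁺/Ga) = E°(cathode) − E°cell = +1.49 − (+2.05) = −0.56 V.

−0.56 V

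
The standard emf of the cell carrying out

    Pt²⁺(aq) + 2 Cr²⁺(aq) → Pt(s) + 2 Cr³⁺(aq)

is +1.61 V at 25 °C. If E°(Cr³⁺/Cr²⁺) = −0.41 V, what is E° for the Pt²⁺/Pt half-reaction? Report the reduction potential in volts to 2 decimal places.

In the reaction as written the Pt²⁺/Pt couple is reduced (cathode) and Cr³⁺/Cr²⁺ is oxidized (anode), so E°cell = E°(Pt²⁺/Pt) − E°(Cr³⁺/Cr²⁺).
E°(Pt²⁺/Pt) = E°cell + E°(anode) = +1.61 + (−0.41) = +1.20 V.

+1.20 V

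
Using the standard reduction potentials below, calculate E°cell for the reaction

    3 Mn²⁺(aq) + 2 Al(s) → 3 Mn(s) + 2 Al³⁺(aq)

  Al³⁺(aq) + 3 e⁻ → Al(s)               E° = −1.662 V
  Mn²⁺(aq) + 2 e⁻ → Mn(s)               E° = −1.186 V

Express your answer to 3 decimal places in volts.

+0.476 V

Mn²⁺(aq) gains electrons, so the Mn²⁺/Mn couple is the cathode; the Al³⁺/Al couple is the anode.
E°cell = E°(cathode) − E°(anode) = −1.186 − (−1.662) = +0.476 V.
The positive value indicates the reaction is spontaneous as written.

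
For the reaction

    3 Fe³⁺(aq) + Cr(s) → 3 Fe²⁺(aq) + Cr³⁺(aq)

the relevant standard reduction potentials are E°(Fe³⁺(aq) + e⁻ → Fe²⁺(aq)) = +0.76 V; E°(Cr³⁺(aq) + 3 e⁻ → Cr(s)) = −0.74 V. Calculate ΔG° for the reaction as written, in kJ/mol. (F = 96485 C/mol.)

−434 kJ/mol

In the reaction as written Fe³⁺(aq) is reduced, so the Fe³⁺/Fe²⁺ couple is the cathode and Cr³⁺/Cr is the anode.
E°cell = +0.76 − (−0.74) = +1.50 V; balancing electrons gives n = 3.
ΔG° = −nFE°cell = −(3)(96485)(+1.50) J/mol = −434 kJ/mol.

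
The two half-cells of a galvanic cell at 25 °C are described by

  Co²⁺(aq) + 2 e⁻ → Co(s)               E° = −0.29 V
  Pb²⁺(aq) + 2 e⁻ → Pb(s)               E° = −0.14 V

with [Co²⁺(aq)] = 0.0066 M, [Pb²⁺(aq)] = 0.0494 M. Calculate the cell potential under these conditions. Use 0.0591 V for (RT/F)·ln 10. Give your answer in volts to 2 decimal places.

+0.18 V

Since E°(Pb²⁺/Pb) > E°(Co²⁺/Co), Pb²⁺/Pb serves as the cathode.
E°cell = E°cat − E°an = −0.14 − (−0.29) = +0.15 V; n = 2.
The balanced reaction is Pb²⁺(aq) + Co(s) → Pb(s) + Co²⁺(aq), so Q = [Co²⁺(aq)] / [Pb²⁺(aq)] = 0.134 and log Q = −0.874.
E = E° − (0.0591/n)·log Q = +0.15 − (0.0591/2)(−0.874) = +0.18 V.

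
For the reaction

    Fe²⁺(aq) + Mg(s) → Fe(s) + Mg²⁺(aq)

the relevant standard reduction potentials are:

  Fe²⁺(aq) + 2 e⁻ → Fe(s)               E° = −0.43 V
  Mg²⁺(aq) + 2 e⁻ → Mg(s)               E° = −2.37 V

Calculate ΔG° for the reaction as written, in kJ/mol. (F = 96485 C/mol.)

In the reaction as written Fe²⁺(aq) is reduced, so the Fe²⁺/Fe couple is the cathode and Mg²⁺/Mg is the anode.
E°cell = −0.43 − (−2.37) = +1.94 V; balancing electrons gives n = 2.
ΔG° = −nFE°cell = −(2)(96485)(+1.94) J/mol = −374 kJ/mol.

−374 kJ/mol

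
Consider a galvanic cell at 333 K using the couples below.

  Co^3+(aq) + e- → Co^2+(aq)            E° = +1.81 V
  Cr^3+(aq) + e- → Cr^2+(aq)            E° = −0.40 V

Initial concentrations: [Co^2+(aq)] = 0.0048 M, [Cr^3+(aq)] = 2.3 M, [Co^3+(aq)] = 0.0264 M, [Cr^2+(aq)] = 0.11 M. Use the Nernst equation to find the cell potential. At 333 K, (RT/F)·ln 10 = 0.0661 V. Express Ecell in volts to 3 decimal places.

Co³⁺/Co²⁺ is reduced (cathode, E° = +1.81 V) and Cr³⁺/Cr²⁺ is oxidized (anode).
The standard potential is +1.81 − (−0.40) = +2.21 V and the balanced reaction transfers n = 1 electron.
For the overall reaction Co^3+(aq) + Cr^2+(aq) → Co^2+(aq) + Cr^3+(aq), Q = ([Co^2+(aq)]·[Cr^3+(aq)]) / ([Co^3+(aq)]·[Cr^2+(aq)]) = 3.8, giving log Q = 0.580.
Applying E = E° − (RT ln10/nF)·log Q gives +2.21 − (0.0661/1)(0.580) = +2.172 V.

+2.172 V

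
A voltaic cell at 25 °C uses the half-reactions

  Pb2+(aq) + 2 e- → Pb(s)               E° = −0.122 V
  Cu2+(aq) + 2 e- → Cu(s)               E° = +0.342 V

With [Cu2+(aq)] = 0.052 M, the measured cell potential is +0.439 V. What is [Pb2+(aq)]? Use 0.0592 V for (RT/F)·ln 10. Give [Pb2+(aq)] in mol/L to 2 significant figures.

With Cu²⁺/Cu at the cathode and Pb²⁺/Pb at the anode, E°cell = +0.342 − (−0.122) = +0.464 V (n = 2).
Rearranging E = E° − (0.0592/n)·log Q gives log Q = 2(+0.464 − (+0.439))/0.0592 = 0.845.
For Cu2+(aq) + Pb(s) → Cu(s) + Pb2+(aq), the reaction quotient is Q = [Pb2+(aq)] / [Cu2+(aq)].
Isolating [Pb2+(aq)] in Q = 10^{0.845} yields log [Pb2+(aq)] = −0.439, i.e. 0.36 M.

0.36 M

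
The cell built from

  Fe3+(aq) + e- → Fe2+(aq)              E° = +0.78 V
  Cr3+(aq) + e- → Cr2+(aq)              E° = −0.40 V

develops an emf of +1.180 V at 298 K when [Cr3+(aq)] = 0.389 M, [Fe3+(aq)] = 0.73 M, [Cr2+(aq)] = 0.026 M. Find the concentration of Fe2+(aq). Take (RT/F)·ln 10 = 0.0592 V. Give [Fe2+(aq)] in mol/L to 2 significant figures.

0.049 M

The Fe³⁺/Fe²⁺ couple has the larger reduction potential, so it is the cathode: E°cell = +0.78 − (−0.40) = +1.18 V and n = 1.
Rearranging E = E° − (0.0592/n)·log Q gives log Q = 1(+1.18 − (+1.180))/0.0592 = 0.000.
The balanced reaction is Fe3+(aq) + Cr2+(aq) → Fe2+(aq) + Cr3+(aq), so Q = ([Fe2+(aq)]·[Cr3+(aq)]) / ([Fe3+(aq)]·[Cr2+(aq)]).
Substituting the known concentrations and solving, log [Fe2+(aq)] = −1.312 and [Fe2+(aq)] = 0.049 M.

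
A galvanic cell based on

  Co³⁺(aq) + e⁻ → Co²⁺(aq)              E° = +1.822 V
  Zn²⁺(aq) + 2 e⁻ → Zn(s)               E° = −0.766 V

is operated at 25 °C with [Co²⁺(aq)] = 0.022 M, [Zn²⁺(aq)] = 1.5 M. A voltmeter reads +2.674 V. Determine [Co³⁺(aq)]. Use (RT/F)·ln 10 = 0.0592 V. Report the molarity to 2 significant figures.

The Co³⁺/Co²⁺ couple has the larger reduction potential, so it is the cathode: E°cell = +1.822 − (−0.766) = +2.588 V and n = 2.
From the Nernst equation, log Q = n(E° − E)/0.0592 = 2·(+2.588 − (+2.674))/0.0592 = −2.905.
For 2 Co³⁺(aq) + Zn(s) → 2 Co²⁺(aq) + Zn²⁺(aq), the reaction quotient is Q = ([Co²⁺(aq)]^2·[Zn²⁺(aq)]) / [Co³⁺(aq)]^2.
Solving for the unknown gives log [Co³⁺(aq)] = −0.117, so [Co³⁺(aq)] ≈ 0.76 M.

0.76 M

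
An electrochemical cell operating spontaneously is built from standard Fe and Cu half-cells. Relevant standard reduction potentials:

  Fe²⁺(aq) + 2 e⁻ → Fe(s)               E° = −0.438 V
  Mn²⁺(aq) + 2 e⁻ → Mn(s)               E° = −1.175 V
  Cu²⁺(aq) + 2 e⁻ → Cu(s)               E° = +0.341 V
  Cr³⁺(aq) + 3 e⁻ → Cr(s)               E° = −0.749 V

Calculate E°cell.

+0.779 V

Of the two couples in this cell, the one with the more positive reduction potential is reduced at the cathode: here that is Cu²⁺/Cu (+0.341 V); Fe²⁺/Fe (−0.438 V) is the anode.
E°cell = E°(cathode) − E°(anode) = +0.341 − (−0.438) = +0.779 V.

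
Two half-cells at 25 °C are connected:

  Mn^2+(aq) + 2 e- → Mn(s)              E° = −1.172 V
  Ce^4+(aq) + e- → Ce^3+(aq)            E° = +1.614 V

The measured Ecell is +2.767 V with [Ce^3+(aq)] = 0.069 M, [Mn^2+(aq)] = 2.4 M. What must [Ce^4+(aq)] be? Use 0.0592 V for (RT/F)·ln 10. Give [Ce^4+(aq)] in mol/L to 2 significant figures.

With Ce⁴⁺/Ce³⁺ at the cathode and Mn²⁺/Mn at the anode, E°cell = +1.614 − (−1.172) = +2.786 V (n = 2).
From the Nernst equation, log Q = n(E° − E)/0.0592 = 2·(+2.786 − (+2.767))/0.0592 = 0.642.
The balanced reaction is 2 Ce^4+(aq) + Mn(s) → 2 Ce^3+(aq) + Mn^2+(aq), so Q = ([Ce^3+(aq)]^2·[Mn^2+(aq)]) / [Ce^4+(aq)]^2.
Solving for the unknown gives log [Ce^4+(aq)] = −1.292, so [Ce^4+(aq)] ≈ 0.051 M.

0.051 M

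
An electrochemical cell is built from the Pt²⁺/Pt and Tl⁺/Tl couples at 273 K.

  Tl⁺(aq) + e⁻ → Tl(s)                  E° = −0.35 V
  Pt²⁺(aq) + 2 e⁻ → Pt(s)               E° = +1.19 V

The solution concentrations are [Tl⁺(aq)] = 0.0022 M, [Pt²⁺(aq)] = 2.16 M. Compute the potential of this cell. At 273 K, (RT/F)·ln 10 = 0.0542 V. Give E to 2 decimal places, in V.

+1.69 V

The Pt²⁺/Pt couple has the more positive E°, so it is the cathode; Tl⁺/Tl is the anode.
E°cell = E°cat − E°an = +1.19 − (−0.35) = +1.54 V; n = 2.
The balanced reaction is Pt²⁺(aq) + 2 Tl(s) → Pt(s) + 2 Tl⁺(aq), so Q = [Tl⁺(aq)]^2 / [Pt²⁺(aq)] = 2.24×10^−6 and log Q = −5.650.
By the Nernst equation, E = +1.54 − (0.0542/2)·(−5.650) = +1.69 V.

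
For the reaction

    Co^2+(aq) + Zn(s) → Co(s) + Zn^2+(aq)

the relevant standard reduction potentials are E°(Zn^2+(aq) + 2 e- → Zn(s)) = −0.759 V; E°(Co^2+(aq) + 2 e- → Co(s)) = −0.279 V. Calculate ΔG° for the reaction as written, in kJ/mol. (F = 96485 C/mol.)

In the reaction as written Co^2+(aq) is reduced, so the Co²⁺/Co couple is the cathode and Zn²⁺/Zn is the anode.
E°cell = −0.279 − (−0.759) = +0.480 V; balancing electrons gives n = 2.
ΔG° = −nFE°cell = −(2)(96485)(+0.480) J/mol = −92.6 kJ/mol.

−92.6 kJ/mol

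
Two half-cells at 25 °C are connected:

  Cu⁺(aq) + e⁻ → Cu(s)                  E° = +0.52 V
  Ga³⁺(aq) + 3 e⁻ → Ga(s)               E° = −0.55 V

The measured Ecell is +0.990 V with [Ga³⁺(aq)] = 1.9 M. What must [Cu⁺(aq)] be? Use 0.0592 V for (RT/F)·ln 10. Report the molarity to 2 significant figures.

With Cu⁺/Cu at the cathode and Ga³⁺/Ga at the anode, E°cell = +0.52 − (−0.55) = +1.07 V (n = 3).
From the Nernst equation, log Q = n(E° − E)/0.0592 = 3·(+1.07 − (+0.990))/0.0592 = 4.054.
The balanced reaction is 3 Cu⁺(aq) + Ga(s) → 3 Cu(s) + Ga³⁺(aq), so Q = [Ga³⁺(aq)] / [Cu⁺(aq)]^3.
Solving for the unknown gives log [Cu⁺(aq)] = −1.258, so [Cu⁺(aq)] ≈ 0.055 M.

0.055 M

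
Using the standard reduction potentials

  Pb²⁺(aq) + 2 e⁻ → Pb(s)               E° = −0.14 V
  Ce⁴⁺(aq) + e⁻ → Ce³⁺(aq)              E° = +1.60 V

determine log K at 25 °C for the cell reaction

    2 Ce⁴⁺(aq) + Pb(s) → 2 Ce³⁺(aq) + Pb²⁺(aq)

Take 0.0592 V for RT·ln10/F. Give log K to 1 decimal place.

The Ce⁴⁺/Ce³⁺ couple is reduced (cathode); E°cell = +1.60 − (−0.14) = +1.74 V with n = 2.
At equilibrium E = 0, so log K = nE°cell / 0.0592 = (2)(+1.74) / 0.0592 = 58.8.

log K = 58.8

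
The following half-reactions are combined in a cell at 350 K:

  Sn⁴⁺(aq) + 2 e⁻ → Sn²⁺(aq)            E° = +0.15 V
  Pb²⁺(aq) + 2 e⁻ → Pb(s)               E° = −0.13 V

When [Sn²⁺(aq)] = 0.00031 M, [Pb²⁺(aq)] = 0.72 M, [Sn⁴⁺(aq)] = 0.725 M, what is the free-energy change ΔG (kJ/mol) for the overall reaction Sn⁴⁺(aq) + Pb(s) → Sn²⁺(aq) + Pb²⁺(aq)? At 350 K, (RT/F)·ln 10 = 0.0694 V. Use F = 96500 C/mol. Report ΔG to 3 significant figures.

With Sn⁴⁺/Sn²⁺ reduced at the cathode, E°cell = +0.15 − (−0.13) = +0.28 V and n = 2.
Q = ([Sn²⁺(aq)]·[Pb²⁺(aq)]) / [Sn⁴⁺(aq)] = 0.000308, so log Q = −3.512 and E = +0.28 − (0.0694/2)(−3.512) = +0.4019 V.
ΔG = −nFE = −(2)(96500)(+0.4019) J/mol = −77.6 kJ/mol.

−77.6 kJ/mol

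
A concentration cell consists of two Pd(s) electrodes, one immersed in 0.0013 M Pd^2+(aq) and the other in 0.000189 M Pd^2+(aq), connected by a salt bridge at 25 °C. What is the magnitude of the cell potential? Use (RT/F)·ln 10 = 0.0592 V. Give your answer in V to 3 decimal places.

For a concentration cell E°cell = 0, since both electrodes use the same couple.
The compartment with the higher Pd^2+(aq) concentration (0.0013 M) acts as the cathode; ions are reduced there and produced at the dilute (0.000189 M) anode.
With n = 2, Ecell = −(0.0592/2)·log([dilute]/[conc]) = −(0.0592/2)·log(0.000189/0.0013) = +0.025 V.

0.025 V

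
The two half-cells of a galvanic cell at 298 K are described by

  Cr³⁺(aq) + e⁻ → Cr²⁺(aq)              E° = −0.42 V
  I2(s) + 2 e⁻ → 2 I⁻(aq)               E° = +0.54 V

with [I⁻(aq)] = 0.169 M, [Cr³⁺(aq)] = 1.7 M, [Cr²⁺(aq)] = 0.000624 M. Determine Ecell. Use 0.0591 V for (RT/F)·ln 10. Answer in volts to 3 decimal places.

+0.803 V

The I₂/I⁻ couple has the more positive E°, so it is the cathode; Cr³⁺/Cr²⁺ is the anode.
E°cell = E°cat − E°an = +0.54 − (−0.42) = +0.96 V; n = 2.
The balanced reaction is I2(s) + 2 Cr²⁺(aq) → 2 I⁻(aq) + 2 Cr³⁺(aq), so Q = ([I⁻(aq)]^2·[Cr³⁺(aq)]^2) / [Cr²⁺(aq)]^2 = 2.12×10^5 and log Q = 5.326.
Applying E = E° − (RT ln10/nF)·log Q gives +0.96 − (0.0591/2)(5.326) = +0.803 V.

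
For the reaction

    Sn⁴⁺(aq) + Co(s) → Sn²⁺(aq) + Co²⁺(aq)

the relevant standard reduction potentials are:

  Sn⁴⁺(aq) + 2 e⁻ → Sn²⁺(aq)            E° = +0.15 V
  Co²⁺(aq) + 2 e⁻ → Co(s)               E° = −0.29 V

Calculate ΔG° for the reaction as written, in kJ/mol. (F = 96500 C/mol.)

−84.9 kJ/mol

In the reaction as written Sn⁴⁺(aq) is reduced, so the Sn⁴⁺/Sn²⁺ couple is the cathode and Co²⁺/Co is the anode.
E°cell = +0.15 − (−0.29) = +0.44 V; balancing electrons gives n = 2.
ΔG° = −nFE°cell = −(2)(96500)(+0.44) J/mol = −84.9 kJ/mol.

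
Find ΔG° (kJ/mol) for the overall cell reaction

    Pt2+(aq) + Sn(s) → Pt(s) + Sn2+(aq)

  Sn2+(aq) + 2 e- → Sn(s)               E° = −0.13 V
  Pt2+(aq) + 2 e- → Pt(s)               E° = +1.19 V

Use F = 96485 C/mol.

In the reaction as written Pt2+(aq) is reduced, so the Pt²⁺/Pt couple is the cathode and Sn²⁺/Sn is the anode.
E°cell = +1.19 − (−0.13) = +1.32 V; balancing electrons gives n = 2.
ΔG° = −nFE°cell = −(2)(96485)(+1.32) J/mol = −255 kJ/mol.

−255 kJ/mol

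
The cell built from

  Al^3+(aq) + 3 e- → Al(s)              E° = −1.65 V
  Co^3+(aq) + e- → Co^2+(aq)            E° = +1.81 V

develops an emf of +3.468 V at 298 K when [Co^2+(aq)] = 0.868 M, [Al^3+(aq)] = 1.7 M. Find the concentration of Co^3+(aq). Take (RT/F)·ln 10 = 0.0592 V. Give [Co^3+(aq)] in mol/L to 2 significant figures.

With Co³⁺/Co²⁺ at the cathode and Al³⁺/Al at the anode, E°cell = +1.81 − (−1.65) = +3.46 V (n = 3).
Since E = E° − (0.0592/n)·log Q, log Q = n(E° − E)/0.0592 = −0.405.
The balanced reaction is 3 Co^3+(aq) + Al(s) → 3 Co^2+(aq) + Al^3+(aq), so Q = ([Co^2+(aq)]^3·[Al^3+(aq)]) / [Co^3+(aq)]^3.
Solving for the unknown gives log [Co^3+(aq)] = 0.150, so [Co^3+(aq)] ≈ 1.4 M.

1.4 M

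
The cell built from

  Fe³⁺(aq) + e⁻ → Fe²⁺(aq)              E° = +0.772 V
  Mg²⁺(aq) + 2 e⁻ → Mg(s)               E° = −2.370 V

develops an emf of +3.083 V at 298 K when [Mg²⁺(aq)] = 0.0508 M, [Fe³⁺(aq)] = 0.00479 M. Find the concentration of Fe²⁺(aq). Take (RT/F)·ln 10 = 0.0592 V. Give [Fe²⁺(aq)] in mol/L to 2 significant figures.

Fe³⁺/Fe²⁺ is the cathode (higher E°); E°cell = +0.772 − (−2.370) = +3.142 V with n = 2.
From the Nernst equation, log Q = n(E° − E)/0.0592 = 2·(+3.142 − (+3.083))/0.0592 = 1.993.
Balancing electrons gives 2 Fe³⁺(aq) + Mg(s) → 2 Fe²⁺(aq) + Mg²⁺(aq); thus Q = ([Fe²⁺(aq)]^2·[Mg²⁺(aq)]) / [Fe³⁺(aq)]^2.
Solving for the unknown gives log [Fe²⁺(aq)] = −0.676, so [Fe²⁺(aq)] ≈ 0.21 M.

0.21 M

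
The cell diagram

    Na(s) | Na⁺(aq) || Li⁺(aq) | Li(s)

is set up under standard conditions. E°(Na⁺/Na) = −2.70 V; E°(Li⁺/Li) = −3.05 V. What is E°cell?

By convention the left-hand electrode in cell notation is the anode (oxidation) and the right-hand electrode is the cathode (reduction).
E°cell = E°(right) − E°(left) = −3.05 − (−2.70) = −0.35 V.
The negative sign shows that, as written, the cell would require an external voltage to drive the reaction.

−0.35 V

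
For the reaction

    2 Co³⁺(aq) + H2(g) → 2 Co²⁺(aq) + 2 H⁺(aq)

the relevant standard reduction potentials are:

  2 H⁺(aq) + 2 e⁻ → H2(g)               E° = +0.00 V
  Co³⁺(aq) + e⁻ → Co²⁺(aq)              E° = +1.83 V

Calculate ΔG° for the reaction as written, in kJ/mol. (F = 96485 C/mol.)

In the reaction as written Co³⁺(aq) is reduced, so the Co³⁺/Co²⁺ couple is the cathode and 2H⁺/H₂ is the anode.
E°cell = +1.83 − (+0.00) = +1.83 V; balancing electrons gives n = 2.
ΔG° = −nFE°cell = −(2)(96485)(+1.83) J/mol = −353 kJ/mol.

−353 kJ/mol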